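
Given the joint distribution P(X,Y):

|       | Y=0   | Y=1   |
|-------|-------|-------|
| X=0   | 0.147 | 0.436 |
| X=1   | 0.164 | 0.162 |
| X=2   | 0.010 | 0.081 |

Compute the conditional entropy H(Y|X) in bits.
0.8464 bits

H(Y|X) = H(X,Y) - H(X)

H(X,Y) = -Σ_{x,y} P(x,y) log₂ P(x,y). Per-cell terms -P(x,y)·log₂P(x,y):
  X=0: 0.4066, 0.5222
  X=1: 0.4278, 0.4254
  X=2: 0.0664, 0.2937
Sum of the 6 terms: H(X,Y) = 2.1421 bits

Marginal of X (row sums):
  P(X=0) = 0.147 + 0.436 = 0.583
  P(X=1) = 0.164 + 0.162 = 0.326
  P(X=2) = 0.010 + 0.081 = 0.091
H(X) = -[0.583·log₂(0.583) + 0.326·log₂(0.326) + 0.091·log₂(0.091)]
  = 0.4538 + 0.5272 + 0.3147 = 1.2957 bits

H(Y|X) = H(X,Y) - H(X) = 2.1421 - 1.2957 = 0.8464 bits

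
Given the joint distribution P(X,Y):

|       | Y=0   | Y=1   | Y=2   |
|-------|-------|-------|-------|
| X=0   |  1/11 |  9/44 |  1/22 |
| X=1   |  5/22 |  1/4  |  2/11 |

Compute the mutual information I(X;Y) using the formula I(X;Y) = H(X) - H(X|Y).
0.0357 bits

I(X;Y) = H(X) - H(X|Y)

Marginal of X (row sums):
  P(X=0) = 1/11 + 9/44 + 1/22 = 15/44
  P(X=1) = 5/22 + 1/4 + 2/11 = 29/44
H(X) = -[(15/44)·log₂(15/44) + (29/44)·log₂(29/44)]
  = 0.5293 + 0.3964 = 0.9257 bits

Marginal of Y (column sums):
  P(Y=0) = 1/11 + 5/22 = 7/22
  P(Y=1) = 9/44 + 1/4 = 5/11
  P(Y=2) = 1/22 + 2/11 = 5/22
H(X|Y) = Σ_y P(y)·H(X|Y=y):
  Y=0: P(Y=0) = 7/22, P(X|Y=0) = (2/7, 5/7) → H(X|Y=0) = 0.8631
  Y=1: P(Y=1) = 5/11, P(X|Y=1) = (9/20, 11/20) → H(X|Y=1) = 0.9928
  Y=2: P(Y=2) = 5/22, P(X|Y=2) = (1/5, 4/5) → H(X|Y=2) = 0.7219
H(X|Y) = (7/22)·0.8631 + (5/11)·0.9928 + (5/22)·0.7219 = 0.8900 bits

I(X;Y) = H(X) - H(X|Y) = 0.9257 - 0.8900 = 0.0357 bits

Cross-check via I(X;Y) = H(X) + H(Y) - H(X,Y): computing H(Y) from the column sums and H(X,Y) from the 6 cells in the same way gives H(Y) = 1.5285 bits and H(X,Y) = 2.4185 bits, so
I(X;Y) = 0.9257 + 1.5285 - 2.4185 = 0.0357 bits ✓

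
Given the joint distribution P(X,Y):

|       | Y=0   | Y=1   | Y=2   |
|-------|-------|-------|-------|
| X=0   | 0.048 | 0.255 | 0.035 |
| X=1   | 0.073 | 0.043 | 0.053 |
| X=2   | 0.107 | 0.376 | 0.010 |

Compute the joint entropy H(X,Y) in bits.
2.5198 bits

H(X,Y) = -Σ_{x,y} P(x,y) log₂ P(x,y). Per-cell terms -P(x,y)·log₂P(x,y):
  X=0: 0.21028, 0.50271, 0.16928
  X=1: 0.27565, 0.19520, 0.22461
  X=2: 0.34500, 0.53061, 0.06644
Sum of the 9 terms: H(X,Y) = 2.5198 bits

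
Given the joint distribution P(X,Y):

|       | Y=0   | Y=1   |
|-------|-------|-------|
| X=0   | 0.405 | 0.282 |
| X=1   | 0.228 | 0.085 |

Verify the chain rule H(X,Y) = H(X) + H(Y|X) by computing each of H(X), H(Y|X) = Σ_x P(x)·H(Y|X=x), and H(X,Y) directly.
H(X) = 0.8966 bits, H(Y|X) = 0.9351 bits, H(X,Y) = 1.8317 bits

Marginal of X (row sums):
  P(X=0) = 0.405 + 0.282 = 0.687
  P(X=1) = 0.228 + 0.085 = 0.313
H(X) = -[0.687·log₂(0.687) + 0.313·log₂(0.313)]
  = 0.3721 + 0.5245 = 0.8966 bits

H(Y|X) = Σ_x P(x)·H(Y|X=x):
  X=0: P(X=0) = 0.687, P(Y|X=0) = (135/229, 94/229) → H(Y|X=0) = 0.9768
  X=1: P(X=1) = 0.313, P(Y|X=1) = (228/313, 85/313) → H(Y|X=1) = 0.8437
H(Y|X) = 0.687·0.9768 + 0.313·0.8437 = 0.9351 bits

H(X,Y) = -Σ_{x,y} P(x,y) log₂ P(x,y). Per-cell terms -P(x,y)·log₂P(x,y):
  X=0: 0.5281, 0.5150
  X=1: 0.4863, 0.3023
Sum of the 4 terms: H(X,Y) = 1.8317 bits

Chain rule check:
  H(X) + H(Y|X) = 0.8966 + 0.9351 = 1.8317 bits
  H(X,Y) = 1.8317 bits
✓ Chain rule verified.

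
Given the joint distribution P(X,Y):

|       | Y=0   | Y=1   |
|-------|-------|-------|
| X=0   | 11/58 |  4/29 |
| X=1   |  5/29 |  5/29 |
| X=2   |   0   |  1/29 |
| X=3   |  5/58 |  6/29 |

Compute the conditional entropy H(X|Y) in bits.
1.6740 bits

H(X|Y) = H(X,Y) - H(Y)

H(X,Y) = -Σ_{x,y} P(x,y) log₂ P(x,y). Per-cell terms -P(x,y)·log₂P(x,y):
  X=0: 0.45490, 0.39420
  X=1: 0.43725, 0.43725
  X=2: 0.00000, 0.16752
  X=3: 0.30483, 0.47028
  (cells with P = 0 contribute 0)
Sum of the 8 terms: H(X,Y) = 2.66623 bits

Marginal of Y (column sums):
  P(Y=0) = 11/58 + 5/29 + 0 + 5/58 = 13/29
  P(Y=1) = 4/29 + 5/29 + 1/29 + 6/29 = 16/29
H(Y) = -[(13/29)·log₂(13/29) + (16/29)·log₂(16/29)]
  = 0.51890 + 0.47337 = 0.99227 bits

H(X|Y) = H(X,Y) - H(Y) = 2.66623 - 0.99227 = 1.6740 bits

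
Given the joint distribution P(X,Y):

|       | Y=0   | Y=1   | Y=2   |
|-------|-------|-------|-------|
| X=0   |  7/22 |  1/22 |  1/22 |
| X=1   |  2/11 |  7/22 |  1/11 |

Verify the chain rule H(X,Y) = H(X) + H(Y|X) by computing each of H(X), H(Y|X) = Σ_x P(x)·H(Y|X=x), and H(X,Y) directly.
H(X) = 0.9760 bits, H(Y|X) = 1.2424 bits, H(X,Y) = 2.2184 bits

Marginal of X (row sums):
  P(X=0) = 7/22 + 1/22 + 1/22 = 9/22
  P(X=1) = 2/11 + 7/22 + 1/11 = 13/22
H(X) = -[(9/22)·log₂(9/22) + (13/22)·log₂(13/22)]
  = 0.52753 + 0.44850 = 0.9760 bits

H(Y|X) = Σ_x P(x)·H(Y|X=x):
  X=0: P(X=0) = 9/22, P(Y|X=0) = (7/9, 1/9, 1/9) → H(Y|X=0) = 0.98643
  X=1: P(X=1) = 13/22, P(Y|X=1) = (4/13, 7/13, 2/13) → H(Y|X=1) = 1.41956
H(Y|X) = (9/22)·0.98643 + (13/22)·1.41956 = 1.2424 bits

H(X,Y) = -Σ_{x,y} P(x,y) log₂ P(x,y). Per-cell terms -P(x,y)·log₂P(x,y):
  X=0: 0.52566, 0.20270, 0.20270
  X=1: 0.44717, 0.52566, 0.31449
Sum of the 6 terms: H(X,Y) = 2.2184 bits

Chain rule check:
  H(X) + H(Y|X) = 0.9760 + 1.2424 = 2.2184 bits
  H(X,Y) = 2.2184 bits
✓ Chain rule verified.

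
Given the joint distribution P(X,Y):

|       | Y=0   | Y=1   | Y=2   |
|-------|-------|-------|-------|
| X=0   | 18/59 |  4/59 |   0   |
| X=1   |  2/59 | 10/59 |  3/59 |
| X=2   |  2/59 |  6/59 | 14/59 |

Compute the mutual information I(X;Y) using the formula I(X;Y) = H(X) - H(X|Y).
0.5436 bits

I(X;Y) = H(X) - H(X|Y)

Marginal of X (row sums):
  P(X=0) = 18/59 + 4/59 + 0 = 22/59
  P(X=1) = 2/59 + 10/59 + 3/59 = 15/59
  P(X=2) = 2/59 + 6/59 + 14/59 = 22/59
H(X) = -[(22/59)·log₂(22/59) + (15/59)·log₂(15/59) + (22/59)·log₂(22/59)]
  = 0.53069 + 0.50231 + 0.53069 = 1.5637 bits

Marginal of Y (column sums):
  P(Y=0) = 18/59 + 2/59 + 2/59 = 22/59
  P(Y=1) = 4/59 + 10/59 + 6/59 = 20/59
  P(Y=2) = 0 + 3/59 + 14/59 = 17/59
H(X|Y) = Σ_y P(y)·H(X|Y=y):
  Y=0: P(Y=0) = 22/59, P(X|Y=0) = (9/11, 1/11, 1/11) → H(X|Y=0) = 0.86586
  Y=1: P(Y=1) = 20/59, P(X|Y=1) = (1/5, 1/2, 3/10) → H(X|Y=1) = 1.48548
  Y=2: P(Y=2) = 17/59, P(X|Y=2) = (0, 3/17, 14/17) → H(X|Y=2) = 0.67229
H(X|Y) = (22/59)·0.86586 + (20/59)·1.48548 + (17/59)·0.67229 = 1.0201 bits

I(X;Y) = H(X) - H(X|Y) = 1.5637 - 1.0201 = 0.5436 bits

Cross-check via I(X;Y) = H(X) + H(Y) - H(X,Y): computing H(Y) from the column sums and H(X,Y) from the 9 cells in the same way gives H(Y) = 1.5770 bits and H(X,Y) = 2.5971 bits, so
I(X;Y) = 1.5637 + 1.5770 - 2.5971 = 0.5436 bits ✓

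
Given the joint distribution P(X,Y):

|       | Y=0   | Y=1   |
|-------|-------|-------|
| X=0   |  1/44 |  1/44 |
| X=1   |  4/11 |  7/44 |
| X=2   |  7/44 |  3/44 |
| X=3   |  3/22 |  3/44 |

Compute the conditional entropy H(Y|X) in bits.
0.8970 bits

H(Y|X) = H(X,Y) - H(X)

H(X,Y) = -Σ_{x,y} P(x,y) log₂ P(x,y). Per-cell terms -P(x,y)·log₂P(x,y):
  X=0: 0.12408, 0.12408
  X=1: 0.53070, 0.42192
  X=2: 0.42192, 0.26417
  X=3: 0.39197, 0.26417
Sum of the 8 terms: H(X,Y) = 2.5430 bits

Marginal of X (row sums):
  P(X=0) = 1/44 + 1/44 = 1/22
  P(X=1) = 4/11 + 7/44 = 23/44
  P(X=2) = 7/44 + 3/44 = 5/22
  P(X=3) = 3/22 + 3/44 = 9/44
H(X) = -[(1/22)·log₂(1/22) + (23/44)·log₂(23/44) + (5/22)·log₂(5/22) + (9/44)·log₂(9/44)]
  = 0.20270 + 0.48920 + 0.48580 + 0.46831 = 1.6460 bits

H(Y|X) = H(X,Y) - H(X) = 2.5430 - 1.6460 = 0.8970 bits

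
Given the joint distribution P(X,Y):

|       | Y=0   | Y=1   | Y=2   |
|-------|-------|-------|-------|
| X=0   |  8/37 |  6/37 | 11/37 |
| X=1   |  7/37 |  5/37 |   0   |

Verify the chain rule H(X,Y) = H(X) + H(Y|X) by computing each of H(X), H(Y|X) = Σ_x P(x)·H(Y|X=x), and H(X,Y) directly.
H(X) = 0.9090 bits, H(Y|X) = 1.3592 bits, H(X,Y) = 2.2682 bits

Marginal of X (row sums):
  P(X=0) = 8/37 + 6/37 + 11/37 = 25/37
  P(X=1) = 7/37 + 5/37 + 0 = 12/37
H(X) = -[(25/37)·log₂(25/37) + (12/37)·log₂(12/37)]
  = 0.382160 + 0.526862 = 0.9090 bits

H(Y|X) = Σ_x P(x)·H(Y|X=x):
  X=0: P(X=0) = 25/37, P(Y|X=0) = (8/25, 6/25, 11/25) → H(Y|X=0) = 1.541315
  X=1: P(X=1) = 12/37, P(Y|X=1) = (7/12, 5/12, 0) → H(Y|X=1) = 0.979869
H(Y|X) = (25/37)·1.541315 + (12/37)·0.979869 = 1.3592 bits

H(X,Y) = -Σ_{x,y} P(x,y) log₂ P(x,y). Per-cell terms -P(x,y)·log₂P(x,y):
  X=0: 0.477720, 0.425593, 0.520277
  X=1: 0.454451, 0.390206, 0.000000
  (cells with P = 0 contribute 0)
Sum of the 6 terms: H(X,Y) = 2.2682 bits

Chain rule check:
  H(X) + H(Y|X) = 0.9090 + 1.3592 = 2.2682 bits
  H(X,Y) = 2.2682 bits
✓ Chain rule verified.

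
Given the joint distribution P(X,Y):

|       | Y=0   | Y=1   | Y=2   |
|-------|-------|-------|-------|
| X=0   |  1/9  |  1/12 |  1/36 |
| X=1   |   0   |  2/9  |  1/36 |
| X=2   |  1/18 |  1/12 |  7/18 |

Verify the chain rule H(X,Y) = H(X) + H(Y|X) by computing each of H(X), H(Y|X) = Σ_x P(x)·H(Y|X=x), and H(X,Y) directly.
H(X) = 1.4688 bits, H(Y|X) = 1.0119 bits, H(X,Y) = 2.4807 bits

Marginal of X (row sums):
  P(X=0) = 1/9 + 1/12 + 1/36 = 2/9
  P(X=1) = 0 + 2/9 + 1/36 = 1/4
  P(X=2) = 1/18 + 1/12 + 7/18 = 19/36
H(X) = -[(2/9)·log₂(2/9) + (1/4)·log₂(1/4) + (19/36)·log₂(19/36)]
  = 0.48221 + 0.50000 + 0.48661 = 1.4688 bits

H(Y|X) = Σ_x P(x)·H(Y|X=x):
  X=0: P(X=0) = 2/9, P(Y|X=0) = (1/2, 3/8, 1/8) → H(Y|X=0) = 1.40564
  X=1: P(X=1) = 1/4, P(Y|X=1) = (0, 8/9, 1/9) → H(Y|X=1) = 0.50326
  X=2: P(X=2) = 19/36, P(Y|X=2) = (2/19, 3/19, 14/19) → H(Y|X=2) = 1.08699
H(Y|X) = (2/9)·1.40564 + (1/4)·0.50326 + (19/36)·1.08699 = 1.0119 bits

H(X,Y) = -Σ_{x,y} P(x,y) log₂ P(x,y). Per-cell terms -P(x,y)·log₂P(x,y):
  X=0: 0.35221, 0.29875, 0.14361
  X=1: 0.00000, 0.48221, 0.14361
  X=2: 0.23166, 0.29875, 0.52989
  (cells with P = 0 contribute 0)
Sum of the 9 terms: H(X,Y) = 2.4807 bits

Chain rule check:
  H(X) + H(Y|X) = 1.4688 + 1.0119 = 2.4807 bits
  H(X,Y) = 2.4807 bits
✓ Chain rule verified.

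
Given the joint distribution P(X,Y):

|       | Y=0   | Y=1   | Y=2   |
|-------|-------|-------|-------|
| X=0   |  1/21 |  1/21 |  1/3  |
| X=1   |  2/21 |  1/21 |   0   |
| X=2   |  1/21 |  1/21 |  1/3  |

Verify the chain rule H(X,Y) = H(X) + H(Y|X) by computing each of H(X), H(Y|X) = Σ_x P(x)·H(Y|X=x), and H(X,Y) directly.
H(X) = 1.4488 bits, H(Y|X) = 0.9767 bits, H(X,Y) = 2.4255 bits

Marginal of X (row sums):
  P(X=0) = 1/21 + 1/21 + 1/3 = 3/7
  P(X=1) = 2/21 + 1/21 + 0 = 1/7
  P(X=2) = 1/21 + 1/21 + 1/3 = 3/7
H(X) = -[(3/7)·log₂(3/7) + (1/7)·log₂(1/7) + (3/7)·log₂(3/7)]
  = 0.52388 + 0.40105 + 0.52388 = 1.4488 bits

H(Y|X) = Σ_x P(x)·H(Y|X=x):
  X=0: P(X=0) = 3/7, P(Y|X=0) = (1/9, 1/9, 7/9) → H(Y|X=0) = 0.98643
  X=1: P(X=1) = 1/7, P(Y|X=1) = (2/3, 1/3, 0) → H(Y|X=1) = 0.91830
  X=2: P(X=2) = 3/7, P(Y|X=2) = (1/9, 1/9, 7/9) → H(Y|X=2) = 0.98643
H(Y|X) = (3/7)·0.98643 + (1/7)·0.91830 + (3/7)·0.98643 = 0.9767 bits

H(X,Y) = -Σ_{x,y} P(x,y) log₂ P(x,y). Per-cell terms -P(x,y)·log₂P(x,y):
  X=0: 0.20916, 0.20916, 0.52832
  X=1: 0.32308, 0.20916, 0.00000
  X=2: 0.20916, 0.20916, 0.52832
  (cells with P = 0 contribute 0)
Sum of the 9 terms: H(X,Y) = 2.4255 bits

Chain rule check:
  H(X) + H(Y|X) = 1.4488 + 0.9767 = 2.4255 bits
  H(X,Y) = 2.4255 bits
✓ Chain rule verified.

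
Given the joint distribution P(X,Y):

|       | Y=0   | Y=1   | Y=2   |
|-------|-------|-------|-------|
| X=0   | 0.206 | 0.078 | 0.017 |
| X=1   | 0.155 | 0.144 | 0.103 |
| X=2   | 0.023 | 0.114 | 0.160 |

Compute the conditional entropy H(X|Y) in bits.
1.3460 bits

H(X|Y) = H(X,Y) - H(Y)

H(X,Y) = -Σ_{x,y} P(x,y) log₂ P(x,y). Per-cell terms -P(x,y)·log₂P(x,y):
  X=0: 0.4695, 0.2871, 0.0999
  X=1: 0.4169, 0.4026, 0.3378
  X=2: 0.1252, 0.3571, 0.4230
Sum of the 9 terms: H(X,Y) = 2.9191 bits

Marginal of Y (column sums):
  P(Y=0) = 0.206 + 0.155 + 0.023 = 0.384
  P(Y=1) = 0.078 + 0.144 + 0.114 = 0.336
  P(Y=2) = 0.017 + 0.103 + 0.160 = 0.280
H(Y) = -[0.384·log₂(0.384) + 0.336·log₂(0.336) + 0.280·log₂(0.280)]
  = 0.5302 + 0.5287 + 0.5142 = 1.5731 bits

H(X|Y) = H(X,Y) - H(Y) = 2.9191 - 1.5731 = 1.3460 bits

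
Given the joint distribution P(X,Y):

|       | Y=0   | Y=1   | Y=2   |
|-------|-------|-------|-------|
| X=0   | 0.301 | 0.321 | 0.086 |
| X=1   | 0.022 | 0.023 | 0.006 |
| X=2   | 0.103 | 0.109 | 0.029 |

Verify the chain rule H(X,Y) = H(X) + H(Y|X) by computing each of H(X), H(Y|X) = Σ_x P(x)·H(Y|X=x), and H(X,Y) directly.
H(X) = 1.0664 bits, H(Y|X) = 1.4106 bits, H(X,Y) = 2.4770 bits

Marginal of X (row sums):
  P(X=0) = 0.301 + 0.321 + 0.086 = 0.708
  P(X=1) = 0.022 + 0.023 + 0.006 = 0.051
  P(X=2) = 0.103 + 0.109 + 0.029 = 0.241
H(X) = -[0.708·log₂(0.708) + 0.051·log₂(0.051) + 0.241·log₂(0.241)]
  = 0.3527 + 0.2190 + 0.4947 = 1.0664 bits

H(Y|X) = Σ_x P(x)·H(Y|X=x):
  X=0: P(X=0) = 0.708, P(Y|X=0) = (301/708, 107/236, 43/354) → H(Y|X=0) = 1.4114
  X=1: P(X=1) = 0.051, P(Y|X=1) = (22/51, 23/51, 2/17) → H(Y|X=1) = 1.4046
  X=2: P(X=2) = 0.241, P(Y|X=2) = (103/241, 109/241, 29/241) → H(Y|X=2) = 1.4095
H(Y|X) = 0.708·1.4114 + 0.051·1.4046 + 0.241·1.4095 = 1.4106 bits

H(X,Y) = -Σ_{x,y} P(x,y) log₂ P(x,y). Per-cell terms -P(x,y)·log₂P(x,y):
  X=0: 0.5214, 0.5262, 0.3044
  X=1: 0.1211, 0.1252, 0.0443
  X=2: 0.3378, 0.3485, 0.1481
Sum of the 9 terms: H(X,Y) = 2.4770 bits

Chain rule check:
  H(X) + H(Y|X) = 1.0664 + 1.4106 = 2.4770 bits
  H(X,Y) = 2.4770 bits
✓ Chain rule verified.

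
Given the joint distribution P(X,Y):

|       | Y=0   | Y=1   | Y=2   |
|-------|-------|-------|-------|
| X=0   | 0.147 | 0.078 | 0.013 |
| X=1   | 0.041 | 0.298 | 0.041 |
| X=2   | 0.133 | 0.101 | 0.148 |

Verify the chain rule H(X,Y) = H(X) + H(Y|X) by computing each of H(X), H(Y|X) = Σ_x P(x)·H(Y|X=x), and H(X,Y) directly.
H(X) = 1.5537 bits, H(Y|X) = 1.2489 bits, H(X,Y) = 2.8026 bits

Marginal of X (row sums):
  P(X=0) = 0.147 + 0.078 + 0.013 = 0.238
  P(X=1) = 0.041 + 0.298 + 0.041 = 0.380
  P(X=2) = 0.133 + 0.101 + 0.148 = 0.382
H(X) = -[0.238·log₂(0.238) + 0.380·log₂(0.380) + 0.382·log₂(0.382)]
  = 0.49289 + 0.53045 + 0.53035 = 1.5537 bits

H(Y|X) = Σ_x P(x)·H(Y|X=x):
  X=0: P(X=0) = 0.238, P(Y|X=0) = (21/34, 39/119, 13/238) → H(Y|X=0) = 1.18591
  X=1: P(X=1) = 0.380, P(Y|X=1) = (41/380, 149/190, 41/380) → H(Y|X=1) = 0.96819
  X=2: P(X=2) = 0.382, P(Y|X=2) = (133/382, 101/382, 74/191) → H(Y|X=2) = 1.56740
H(Y|X) = 0.238·1.18591 + 0.380·0.96819 + 0.382·1.56740 = 1.2489 bits

H(X,Y) = -Σ_{x,y} P(x,y) log₂ P(x,y). Per-cell terms -P(x,y)·log₂P(x,y):
  X=0: 0.40662, 0.28707, 0.08145
  X=1: 0.18894, 0.52049, 0.18894
  X=2: 0.38710, 0.33406, 0.40794
Sum of the 9 terms: H(X,Y) = 2.8026 bits

Chain rule check:
  H(X) + H(Y|X) = 1.5537 + 1.2489 = 2.8026 bits
  H(X,Y) = 2.8026 bits
✓ Chain rule verified.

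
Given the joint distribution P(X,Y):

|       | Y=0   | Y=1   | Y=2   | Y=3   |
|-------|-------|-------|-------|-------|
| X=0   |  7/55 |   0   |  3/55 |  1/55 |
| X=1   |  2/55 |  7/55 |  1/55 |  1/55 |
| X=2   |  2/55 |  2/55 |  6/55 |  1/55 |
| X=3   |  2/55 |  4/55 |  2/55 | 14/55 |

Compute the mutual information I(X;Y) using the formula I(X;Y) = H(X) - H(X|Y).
0.5065 bits

I(X;Y) = H(X) - H(X|Y)

Marginal of X (row sums):
  P(X=0) = 7/55 + 0 + 3/55 + 1/55 = 1/5
  P(X=1) = 2/55 + 7/55 + 1/55 + 1/55 = 1/5
  P(X=2) = 2/55 + 2/55 + 6/55 + 1/55 = 1/5
  P(X=3) = 2/55 + 4/55 + 2/55 + 14/55 = 2/5
H(X) = -[(1/5)·log₂(1/5) + (1/5)·log₂(1/5) + (1/5)·log₂(1/5) + (2/5)·log₂(2/5)]
  = 0.46439 + 0.46439 + 0.46439 + 0.52877 = 1.9219 bits

Marginal of Y (column sums):
  P(Y=0) = 7/55 + 2/55 + 2/55 + 2/55 = 13/55
  P(Y=1) = 0 + 7/55 + 2/55 + 4/55 = 13/55
  P(Y=2) = 3/55 + 1/55 + 6/55 + 2/55 = 12/55
  P(Y=3) = 1/55 + 1/55 + 1/55 + 14/55 = 17/55
H(X|Y) = Σ_y P(y)·H(X|Y=y):
  Y=0: P(Y=0) = 13/55, P(X|Y=0) = (7/13, 2/13, 2/13, 2/13) → H(X|Y=0) = 1.72725
  Y=1: P(Y=1) = 13/55, P(X|Y=1) = (0, 7/13, 2/13, 4/13) → H(X|Y=1) = 1.41956
  Y=2: P(Y=2) = 12/55, P(X|Y=2) = (1/4, 1/12, 1/2, 1/6) → H(X|Y=2) = 1.72957
  Y=3: P(Y=3) = 17/55, P(X|Y=3) = (1/17, 1/17, 1/17, 14/17) → H(X|Y=3) = 0.95199
H(X|Y) = (13/55)·1.72725 + (13/55)·1.41956 + (12/55)·1.72957 + (17/55)·0.95199 = 1.4154 bits

I(X;Y) = H(X) - H(X|Y) = 1.9219 - 1.4154 = 0.5065 bits

Cross-check via I(X;Y) = H(X) + H(Y) - H(X,Y): computing H(Y) from the column sums and H(X,Y) from the 16 cells in the same way gives H(Y) = 1.9865 bits and H(X,Y) = 3.4019 bits, so
I(X;Y) = 1.9219 + 1.9865 - 3.4019 = 0.5065 bits ✓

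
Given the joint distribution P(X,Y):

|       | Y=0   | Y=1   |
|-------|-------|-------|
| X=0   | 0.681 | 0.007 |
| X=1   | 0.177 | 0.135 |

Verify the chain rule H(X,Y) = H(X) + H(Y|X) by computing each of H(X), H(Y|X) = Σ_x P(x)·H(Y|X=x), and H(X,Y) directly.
H(X) = 0.8955 bits, H(Y|X) = 0.3643 bits, H(X,Y) = 1.2598 bits

Marginal of X (row sums):
  P(X=0) = 0.681 + 0.007 = 0.688
  P(X=1) = 0.177 + 0.135 = 0.312
H(X) = -[0.688·log₂(0.688) + 0.312·log₂(0.312)]
  = 0.3712 + 0.5243 = 0.8955 bits

H(Y|X) = Σ_x P(x)·H(Y|X=x):
  X=0: P(X=0) = 0.688, P(Y|X=0) = (681/688, 7/688) → H(Y|X=0) = 0.0819
  X=1: P(X=1) = 0.312, P(Y|X=1) = (59/104, 45/104) → H(Y|X=1) = 0.9869
H(Y|X) = 0.688·0.0819 + 0.312·0.9869 = 0.3643 bits

H(X,Y) = -Σ_{x,y} P(x,y) log₂ P(x,y). Per-cell terms -P(x,y)·log₂P(x,y):
  X=0: 0.3775, 0.0501
  X=1: 0.4422, 0.3900
Sum of the 4 terms: H(X,Y) = 1.2598 bits

Chain rule check:
  H(X) + H(Y|X) = 0.8955 + 0.3643 = 1.2598 bits
  H(X,Y) = 1.2598 bits
✓ Chain rule verified.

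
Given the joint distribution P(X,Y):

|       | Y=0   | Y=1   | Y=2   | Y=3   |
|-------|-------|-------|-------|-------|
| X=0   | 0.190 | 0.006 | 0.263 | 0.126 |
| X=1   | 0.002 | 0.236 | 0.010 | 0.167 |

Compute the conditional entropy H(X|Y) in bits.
0.4073 bits

H(X|Y) = H(X,Y) - H(Y)

H(X,Y) = -Σ_{x,y} P(x,y) log₂ P(x,y). Per-cell terms -P(x,y)·log₂P(x,y):
  X=0: 0.4552, 0.0443, 0.5068, 0.3766
  X=1: 0.0179, 0.4916, 0.0664, 0.4312
Sum of the 8 terms: H(X,Y) = 2.3900 bits

Marginal of Y (column sums):
  P(Y=0) = 0.190 + 0.002 = 0.192
  P(Y=1) = 0.006 + 0.236 = 0.242
  P(Y=2) = 0.263 + 0.010 = 0.273
  P(Y=3) = 0.126 + 0.167 = 0.293
H(Y) = -[0.192·log₂(0.192) + 0.242·log₂(0.242) + 0.273·log₂(0.273) + 0.293·log₂(0.293)]
  = 0.4571 + 0.4954 + 0.5113 + 0.5189 = 1.9827 bits

H(X|Y) = H(X,Y) - H(Y) = 2.3900 - 1.9827 = 0.4073 bits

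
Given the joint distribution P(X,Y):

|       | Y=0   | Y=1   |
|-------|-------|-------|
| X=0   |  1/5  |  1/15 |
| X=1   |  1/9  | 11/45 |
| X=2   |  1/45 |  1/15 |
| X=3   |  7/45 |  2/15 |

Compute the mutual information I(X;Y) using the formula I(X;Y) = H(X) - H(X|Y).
0.1049 bits

I(X;Y) = H(X) - H(X|Y)

Marginal of X (row sums):
  P(X=0) = 1/5 + 1/15 = 4/15
  P(X=1) = 1/9 + 11/45 = 16/45
  P(X=2) = 1/45 + 1/15 = 4/45
  P(X=3) = 7/45 + 2/15 = 13/45
H(X) = -[(4/15)·log₂(4/15) + (16/45)·log₂(16/45) + (4/45)·log₂(4/45) + (13/45)·log₂(13/45)]
  = 0.5085 + 0.5304 + 0.3104 + 0.5175 = 1.8668 bits

Marginal of Y (column sums):
  P(Y=0) = 1/5 + 1/9 + 1/45 + 7/45 = 22/45
  P(Y=1) = 1/15 + 11/45 + 1/15 + 2/15 = 23/45
H(X|Y) = Σ_y P(y)·H(X|Y=y):
  Y=0: P(Y=0) = 22/45, P(X|Y=0) = (9/22, 5/22, 1/22, 7/22) → H(X|Y=0) = 1.7417
  Y=1: P(Y=1) = 23/45, P(X|Y=1) = (3/23, 11/23, 3/23, 6/23) → H(X|Y=1) = 1.7812
H(X|Y) = (22/45)·1.7417 + (23/45)·1.7812 = 1.7619 bits

I(X;Y) = H(X) - H(X|Y) = 1.8668 - 1.7619 = 0.1049 bits

Cross-check via I(X;Y) = H(X) + H(Y) - H(X,Y): computing H(Y) from the column sums and H(X,Y) from the 8 cells in the same way gives H(Y) = 0.9996 bits and H(X,Y) = 2.7615 bits, so
I(X;Y) = 1.8668 + 0.9996 - 2.7615 = 0.1049 bits ✓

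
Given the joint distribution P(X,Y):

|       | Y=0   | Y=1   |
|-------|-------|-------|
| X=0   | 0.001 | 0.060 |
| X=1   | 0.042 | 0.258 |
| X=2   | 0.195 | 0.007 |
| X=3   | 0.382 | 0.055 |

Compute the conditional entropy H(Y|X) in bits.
0.4651 bits

H(Y|X) = H(X,Y) - H(X)

H(X,Y) = -Σ_{x,y} P(x,y) log₂ P(x,y). Per-cell terms -P(x,y)·log₂P(x,y):
  X=0: 0.00997, 0.24353
  X=1: 0.19209, 0.50428
  X=2: 0.45990, 0.05011
  X=3: 0.53035, 0.23014
Sum of the 8 terms: H(X,Y) = 2.2204 bits

Marginal of X (row sums):
  P(X=0) = 0.001 + 0.060 = 0.061
  P(X=1) = 0.042 + 0.258 = 0.300
  P(X=2) = 0.195 + 0.007 = 0.202
  P(X=3) = 0.382 + 0.055 = 0.437
H(X) = -[0.061·log₂(0.061) + 0.300·log₂(0.300) + 0.202·log₂(0.202) + 0.437·log₂(0.437)]
  = 0.24614 + 0.52109 + 0.46613 + 0.52191 = 1.7553 bits

H(Y|X) = H(X,Y) - H(X) = 2.2204 - 1.7553 = 0.4651 bits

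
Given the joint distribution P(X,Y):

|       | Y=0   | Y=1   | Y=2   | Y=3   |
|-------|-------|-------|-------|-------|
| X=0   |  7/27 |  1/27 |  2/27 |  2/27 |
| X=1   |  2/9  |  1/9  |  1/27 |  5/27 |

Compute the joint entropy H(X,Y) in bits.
2.6984 bits

H(X,Y) = -Σ_{x,y} P(x,y) log₂ P(x,y). Per-cell terms -P(x,y)·log₂P(x,y):
  X=0: 0.50492, 0.17611, 0.27814, 0.27814
  X=1: 0.48221, 0.35221, 0.17611, 0.45055
Sum of the 8 terms: H(X,Y) = 2.6984 bits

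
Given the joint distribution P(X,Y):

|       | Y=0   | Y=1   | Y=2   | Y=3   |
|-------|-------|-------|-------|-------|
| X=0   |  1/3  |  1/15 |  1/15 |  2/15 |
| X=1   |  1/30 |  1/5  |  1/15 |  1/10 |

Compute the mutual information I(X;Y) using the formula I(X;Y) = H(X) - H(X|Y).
0.2302 bits

I(X;Y) = H(X) - H(X|Y)

Marginal of X (row sums):
  P(X=0) = 1/3 + 1/15 + 1/15 + 2/15 = 3/5
  P(X=1) = 1/30 + 1/5 + 1/15 + 1/10 = 2/5
H(X) = -[(3/5)·log₂(3/5) + (2/5)·log₂(2/5)]
  = 0.44218 + 0.52877 = 0.97095 bits

Marginal of Y (column sums):
  P(Y=0) = 1/3 + 1/30 = 11/30
  P(Y=1) = 1/15 + 1/5 = 4/15
  P(Y=2) = 1/15 + 1/15 = 2/15
  P(Y=3) = 2/15 + 1/10 = 7/30
H(X|Y) = Σ_y P(y)·H(X|Y=y):
  Y=0: P(Y=0) = 11/30, P(X|Y=0) = (10/11, 1/11) → H(X|Y=0) = 0.43950
  Y=1: P(Y=1) = 4/15, P(X|Y=1) = (1/4, 3/4) → H(X|Y=1) = 0.81128
  Y=2: P(Y=2) = 2/15, P(X|Y=2) = (1/2, 1/2) → H(X|Y=2) = 1.00000
  Y=3: P(Y=3) = 7/30, P(X|Y=3) = (4/7, 3/7) → H(X|Y=3) = 0.98523
H(X|Y) = (11/30)·0.43950 + (4/15)·0.81128 + (2/15)·1.00000 + (7/30)·0.98523 = 0.74071 bits

I(X;Y) = H(X) - H(X|Y) = 0.97095 - 0.74071 = 0.2302 bits

Cross-check via I(X;Y) = H(X) + H(Y) - H(X,Y): computing H(Y) from the column sums and H(X,Y) from the 8 cells in the same way gives H(Y) = 1.91672 bits and H(X,Y) = 2.65743 bits, so
I(X;Y) = 0.97095 + 1.91672 - 2.65743 = 0.2302 bits ✓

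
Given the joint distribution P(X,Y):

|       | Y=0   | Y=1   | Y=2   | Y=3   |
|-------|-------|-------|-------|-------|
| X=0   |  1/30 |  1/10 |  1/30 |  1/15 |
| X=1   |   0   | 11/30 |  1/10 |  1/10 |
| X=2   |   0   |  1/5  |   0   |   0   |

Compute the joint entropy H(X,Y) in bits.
2.5793 bits

H(X,Y) = -Σ_{x,y} P(x,y) log₂ P(x,y). Per-cell terms -P(x,y)·log₂P(x,y):
  X=0: 0.16356, 0.33219, 0.16356, 0.26046
  X=1: 0.00000, 0.53073, 0.33219, 0.33219
  X=2: 0.00000, 0.46439, 0.00000, 0.00000
  (cells with P = 0 contribute 0)
Sum of the 12 terms: H(X,Y) = 2.5793 bits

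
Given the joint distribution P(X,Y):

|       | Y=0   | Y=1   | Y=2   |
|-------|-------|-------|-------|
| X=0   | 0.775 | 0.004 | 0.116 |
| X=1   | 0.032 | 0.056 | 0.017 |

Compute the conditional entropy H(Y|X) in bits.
0.6844 bits

H(Y|X) = H(X,Y) - H(X)

H(X,Y) = -Σ_{x,y} P(x,y) log₂ P(x,y). Per-cell terms -P(x,y)·log₂P(x,y):
  X=0: 0.28499, 0.03186, 0.36051
  X=1: 0.15891, 0.23287, 0.09993
Sum of the 6 terms: H(X,Y) = 1.16907 bits

Marginal of X (row sums):
  P(X=0) = 0.775 + 0.004 + 0.116 = 0.895
  P(X=1) = 0.032 + 0.056 + 0.017 = 0.105
H(X) = -[0.895·log₂(0.895) + 0.105·log₂(0.105)]
  = 0.14324 + 0.34141 = 0.48465 bits

H(Y|X) = H(X,Y) - H(X) = 1.16907 - 0.48465 = 0.6844 bits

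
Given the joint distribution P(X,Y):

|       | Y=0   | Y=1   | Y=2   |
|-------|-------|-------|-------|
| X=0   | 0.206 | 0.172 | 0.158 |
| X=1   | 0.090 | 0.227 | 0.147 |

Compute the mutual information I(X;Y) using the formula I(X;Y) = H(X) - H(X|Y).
0.0357 bits

I(X;Y) = H(X) - H(X|Y)

Marginal of X (row sums):
  P(X=0) = 0.206 + 0.172 + 0.158 = 0.536
  P(X=1) = 0.090 + 0.227 + 0.147 = 0.464
H(X) = -[0.536·log₂(0.536) + 0.464·log₂(0.464)]
  = 0.48224 + 0.51402 = 0.99626 bits

Marginal of Y (column sums):
  P(Y=0) = 0.206 + 0.090 = 0.296
  P(Y=1) = 0.172 + 0.227 = 0.399
  P(Y=2) = 0.158 + 0.147 = 0.305
H(X|Y) = Σ_y P(y)·H(X|Y=y):
  Y=0: P(Y=0) = 0.296, P(X|Y=0) = (103/148, 45/148) → H(X|Y=0) = 0.88619
  Y=1: P(Y=1) = 0.399, P(X|Y=1) = (172/399, 227/399) → H(X|Y=1) = 0.98625
  Y=2: P(Y=2) = 0.305, P(X|Y=2) = (158/305, 147/305) → H(X|Y=2) = 0.99906
H(X|Y) = 0.296·0.88619 + 0.399·0.98625 + 0.305·0.99906 = 0.96054 bits

I(X;Y) = H(X) - H(X|Y) = 0.99626 - 0.96054 = 0.0357 bits

Cross-check via I(X;Y) = H(X) + H(Y) - H(X,Y): computing H(Y) from the column sums and H(X,Y) from the 6 cells in the same way gives H(Y) = 1.57127 bits and H(X,Y) = 2.53181 bits, so
I(X;Y) = 0.99626 + 1.57127 - 2.53181 = 0.0357 bits ✓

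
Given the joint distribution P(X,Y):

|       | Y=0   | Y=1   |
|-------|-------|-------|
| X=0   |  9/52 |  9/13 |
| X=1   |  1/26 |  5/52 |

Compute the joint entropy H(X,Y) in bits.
1.3109 bits

H(X,Y) = -Σ_{x,y} P(x,y) log₂ P(x,y). Per-cell terms -P(x,y)·log₂P(x,y):
  X=0: 0.43797, 0.36728
  X=1: 0.18079, 0.32486
Sum of the 4 terms: H(X,Y) = 1.3109 bits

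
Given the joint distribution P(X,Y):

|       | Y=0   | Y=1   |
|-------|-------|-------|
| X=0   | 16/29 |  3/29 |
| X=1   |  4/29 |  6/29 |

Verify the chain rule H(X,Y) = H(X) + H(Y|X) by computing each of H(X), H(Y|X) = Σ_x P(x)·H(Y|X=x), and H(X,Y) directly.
H(X) = 0.9294 bits, H(Y|X) = 0.7471 bits, H(X,Y) = 1.6764 bits

Marginal of X (row sums):
  P(X=0) = 16/29 + 3/29 = 19/29
  P(X=1) = 4/29 + 6/29 = 10/29
H(X) = -[(19/29)·log₂(19/29) + (10/29)·log₂(10/29)]
  = 0.39969 + 0.52967 = 0.9294 bits

H(Y|X) = Σ_x P(x)·H(Y|X=x):
  X=0: P(X=0) = 19/29, P(Y|X=0) = (16/19, 3/19) → H(Y|X=0) = 0.62925
  X=1: P(X=1) = 10/29, P(Y|X=1) = (2/5, 3/5) → H(Y|X=1) = 0.97095
H(Y|X) = (19/29)·0.62925 + (10/29)·0.97095 = 0.7471 bits

H(X,Y) = -Σ_{x,y} P(x,y) log₂ P(x,y). Per-cell terms -P(x,y)·log₂P(x,y):
  X=0: 0.47337, 0.33859
  X=1: 0.39420, 0.47028
Sum of the 4 terms: H(X,Y) = 1.6764 bits

Chain rule check:
  H(X) + H(Y|X) = 0.9294 + 0.7471 = 1.6765 bits
  H(X,Y) = 1.6764 bits
✓ Chain rule verified (Δ = 0.0001 is 4-dp rounding noise: each of the three values was rounded independently).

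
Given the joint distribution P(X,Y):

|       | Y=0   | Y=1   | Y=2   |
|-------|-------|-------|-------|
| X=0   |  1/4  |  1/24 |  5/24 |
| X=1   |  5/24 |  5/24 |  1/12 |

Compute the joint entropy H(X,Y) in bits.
2.4042 bits

H(X,Y) = -Σ_{x,y} P(x,y) log₂ P(x,y). Per-cell terms -P(x,y)·log₂P(x,y):
  X=0: 0.5000, 0.1910, 0.4715
  X=1: 0.4715, 0.4715, 0.2987
Sum of the 6 terms: H(X,Y) = 2.4042 bits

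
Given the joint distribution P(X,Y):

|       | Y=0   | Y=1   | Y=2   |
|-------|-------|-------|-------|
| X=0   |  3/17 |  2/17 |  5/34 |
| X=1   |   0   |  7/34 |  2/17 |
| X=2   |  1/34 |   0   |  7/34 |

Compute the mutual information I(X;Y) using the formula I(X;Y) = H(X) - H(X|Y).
0.3833 bits

I(X;Y) = H(X) - H(X|Y)

Marginal of X (row sums):
  P(X=0) = 3/17 + 2/17 + 5/34 = 15/34
  P(X=1) = 0 + 7/34 + 2/17 = 11/34
  P(X=2) = 1/34 + 0 + 7/34 = 4/17
H(X) = -[(15/34)·log₂(15/34) + (11/34)·log₂(11/34) + (4/17)·log₂(4/17)]
  = 0.5208 + 0.5267 + 0.4912 = 1.5387 bits

Marginal of Y (column sums):
  P(Y=0) = 3/17 + 0 + 1/34 = 7/34
  P(Y=1) = 2/17 + 7/34 + 0 = 11/34
  P(Y=2) = 5/34 + 2/17 + 7/34 = 8/17
H(X|Y) = Σ_y P(y)·H(X|Y=y):
  Y=0: P(Y=0) = 7/34, P(X|Y=0) = (6/7, 0, 1/7) → H(X|Y=0) = 0.5917
  Y=1: P(Y=1) = 11/34, P(X|Y=1) = (4/11, 7/11, 0) → H(X|Y=1) = 0.9457
  Y=2: P(Y=2) = 8/17, P(X|Y=2) = (5/16, 1/4, 7/16) → H(X|Y=2) = 1.5462
H(X|Y) = (7/34)·0.5917 + (11/34)·0.9457 + (8/17)·1.5462 = 1.1554 bits

I(X;Y) = H(X) - H(X|Y) = 1.5387 - 1.1554 = 0.3833 bits

Cross-check via I(X;Y) = H(X) + H(Y) - H(X,Y): computing H(Y) from the column sums and H(X,Y) from the 9 cells in the same way gives H(Y) = 1.5079 bits and H(X,Y) = 2.6633 bits, so
I(X;Y) = 1.5387 + 1.5079 - 2.6633 = 0.3833 bits ✓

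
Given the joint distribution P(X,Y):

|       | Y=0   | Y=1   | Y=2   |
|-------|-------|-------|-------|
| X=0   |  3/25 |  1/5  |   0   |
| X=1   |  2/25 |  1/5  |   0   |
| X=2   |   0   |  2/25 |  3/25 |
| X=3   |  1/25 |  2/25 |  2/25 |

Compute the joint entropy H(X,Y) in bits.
3.0147 bits

H(X,Y) = -Σ_{x,y} P(x,y) log₂ P(x,y). Per-cell terms -P(x,y)·log₂P(x,y):
  X=0: 0.36707, 0.46439, 0.00000
  X=1: 0.29151, 0.46439, 0.00000
  X=2: 0.00000, 0.29151, 0.36707
  X=3: 0.18575, 0.29151, 0.29151
  (cells with P = 0 contribute 0)
Sum of the 12 terms: H(X,Y) = 3.0147 bits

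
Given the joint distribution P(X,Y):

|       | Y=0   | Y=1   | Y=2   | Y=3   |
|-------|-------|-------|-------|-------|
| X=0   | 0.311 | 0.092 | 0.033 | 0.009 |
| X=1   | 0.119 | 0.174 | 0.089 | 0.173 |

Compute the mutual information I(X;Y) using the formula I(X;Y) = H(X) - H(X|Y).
0.2234 bits

I(X;Y) = H(X) - H(X|Y)

Marginal of X (row sums):
  P(X=0) = 0.311 + 0.092 + 0.033 + 0.009 = 0.445
  P(X=1) = 0.119 + 0.174 + 0.089 + 0.173 = 0.555
H(X) = -[0.445·log₂(0.445) + 0.555·log₂(0.555)]
  = 0.51981 + 0.47144 = 0.99125 bits

Marginal of Y (column sums):
  P(Y=0) = 0.311 + 0.119 = 0.430
  P(Y=1) = 0.092 + 0.174 = 0.266
  P(Y=2) = 0.033 + 0.089 = 0.122
  P(Y=3) = 0.009 + 0.173 = 0.182
H(X|Y) = Σ_y P(y)·H(X|Y=y):
  Y=0: P(Y=0) = 0.430, P(X|Y=0) = (311/430, 119/430) → H(X|Y=0) = 0.85098
  Y=1: P(Y=1) = 0.266, P(X|Y=1) = (46/133, 87/133) → H(X|Y=1) = 0.93032
  Y=2: P(Y=2) = 0.122, P(X|Y=2) = (33/122, 89/122) → H(X|Y=2) = 0.84217
  Y=3: P(Y=3) = 0.182, P(X|Y=3) = (9/182, 173/182) → H(X|Y=3) = 0.28406
H(X|Y) = 0.430·0.85098 + 0.266·0.93032 + 0.122·0.84217 + 0.182·0.28406 = 0.76783 bits

I(X;Y) = H(X) - H(X|Y) = 0.99125 - 0.76783 = 0.2234 bits

Cross-check via I(X;Y) = H(X) + H(Y) - H(X,Y): computing H(Y) from the column sums and H(X,Y) from the 8 cells in the same way gives H(Y) = 1.84939 bits and H(X,Y) = 2.61722 bits, so
I(X;Y) = 0.99125 + 1.84939 - 2.61722 = 0.2234 bits ✓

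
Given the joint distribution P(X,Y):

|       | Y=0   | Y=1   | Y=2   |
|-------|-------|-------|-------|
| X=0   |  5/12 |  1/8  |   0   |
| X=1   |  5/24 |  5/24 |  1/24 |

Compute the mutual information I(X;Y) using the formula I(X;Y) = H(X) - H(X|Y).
0.1029 bits

I(X;Y) = H(X) - H(X|Y)

Marginal of X (row sums):
  P(X=0) = 5/12 + 1/8 + 0 = 13/24
  P(X=1) = 5/24 + 5/24 + 1/24 = 11/24
H(X) = -[(13/24)·log₂(13/24) + (11/24)·log₂(11/24)]
  = 0.479117 + 0.515868 = 0.994985 bits

Marginal of Y (column sums):
  P(Y=0) = 5/12 + 5/24 = 5/8
  P(Y=1) = 1/8 + 5/24 = 1/3
  P(Y=2) = 0 + 1/24 = 1/24
H(X|Y) = Σ_y P(y)·H(X|Y=y):
  Y=0: P(Y=0) = 5/8, P(X|Y=0) = (2/3, 1/3) → H(X|Y=0) = 0.918296
  Y=1: P(Y=1) = 1/3, P(X|Y=1) = (3/8, 5/8) → H(X|Y=1) = 0.954434
  Y=2: P(Y=2) = 1/24, P(X|Y=2) = (0, 1) → H(X|Y=2) = 0.000000
H(X|Y) = (5/8)·0.918296 + (1/3)·0.954434 + (1/24)·0.000000 = 0.892080 bits

I(X;Y) = H(X) - H(X|Y) = 0.994985 - 0.892080 = 0.1029 bits

Cross-check via I(X;Y) = H(X) + H(Y) - H(X,Y): computing H(Y) from the column sums and H(X,Y) from the 6 cells in the same way gives H(Y) = 1.143156 bits and H(X,Y) = 2.035235 bits, so
I(X;Y) = 0.994985 + 1.143156 - 2.035235 = 0.1029 bits ✓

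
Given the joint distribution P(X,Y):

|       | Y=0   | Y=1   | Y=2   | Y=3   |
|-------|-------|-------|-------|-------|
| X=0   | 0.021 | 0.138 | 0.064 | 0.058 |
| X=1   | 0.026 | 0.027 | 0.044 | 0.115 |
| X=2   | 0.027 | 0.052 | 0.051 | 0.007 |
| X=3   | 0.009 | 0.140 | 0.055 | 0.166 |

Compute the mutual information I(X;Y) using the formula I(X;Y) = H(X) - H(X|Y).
0.1588 bits

I(X;Y) = H(X) - H(X|Y)

Marginal of X (row sums):
  P(X=0) = 0.021 + 0.138 + 0.064 + 0.058 = 0.281
  P(X=1) = 0.026 + 0.027 + 0.044 + 0.115 = 0.212
  P(X=2) = 0.027 + 0.052 + 0.051 + 0.007 = 0.137
  P(X=3) = 0.009 + 0.140 + 0.055 + 0.166 = 0.370
H(X) = -[0.281·log₂(0.281) + 0.212·log₂(0.212) + 0.137·log₂(0.137) + 0.370·log₂(0.370)]
  = 0.51461 + 0.47443 + 0.39288 + 0.53073 = 1.91265 bits

Marginal of Y (column sums):
  P(Y=0) = 0.021 + 0.026 + 0.027 + 0.009 = 0.083
  P(Y=1) = 0.138 + 0.027 + 0.052 + 0.140 = 0.357
  P(Y=2) = 0.064 + 0.044 + 0.051 + 0.055 = 0.214
  P(Y=3) = 0.058 + 0.115 + 0.007 + 0.166 = 0.346
H(X|Y) = Σ_y P(y)·H(X|Y=y):
  Y=0: P(Y=0) = 0.083, P(X|Y=0) = (21/83, 26/83, 27/83, 9/83) → H(X|Y=0) = 1.90081
  Y=1: P(Y=1) = 0.357, P(X|Y=1) = (46/119, 9/119, 52/357, 20/51) → H(X|Y=1) = 1.74622
  Y=2: P(Y=2) = 0.214, P(X|Y=2) = (32/107, 22/107, 51/214, 55/214) → H(X|Y=2) = 1.98687
  Y=3: P(Y=3) = 0.346, P(X|Y=3) = (29/173, 115/346, 7/346, 83/173) → H(X|Y=3) = 1.58231
H(X|Y) = 0.083·1.90081 + 0.357·1.74622 + 0.214·1.98687 + 0.346·1.58231 = 1.75384 bits

I(X;Y) = H(X) - H(X|Y) = 1.91265 - 1.75384 = 0.1588 bits

Cross-check via I(X;Y) = H(X) + H(Y) - H(X,Y): computing H(Y) from the column sums and H(X,Y) from the 16 cells in the same way gives H(Y) = 1.83432 bits and H(X,Y) = 3.58816 bits, so
I(X;Y) = 1.91265 + 1.83432 - 3.58816 = 0.1588 bits ✓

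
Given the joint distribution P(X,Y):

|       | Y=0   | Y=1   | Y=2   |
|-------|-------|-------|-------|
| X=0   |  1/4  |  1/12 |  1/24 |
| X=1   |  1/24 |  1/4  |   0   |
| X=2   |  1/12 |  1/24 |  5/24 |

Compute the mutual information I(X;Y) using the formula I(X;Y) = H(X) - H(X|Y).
0.4966 bits

I(X;Y) = H(X) - H(X|Y)

Marginal of X (row sums):
  P(X=0) = 1/4 + 1/12 + 1/24 = 3/8
  P(X=1) = 1/24 + 1/4 + 0 = 7/24
  P(X=2) = 1/12 + 1/24 + 5/24 = 1/3
H(X) = -[(3/8)·log₂(3/8) + (7/24)·log₂(7/24) + (1/3)·log₂(1/3)]
  = 0.5306 + 0.5185 + 0.5283 = 1.5774 bits

Marginal of Y (column sums):
  P(Y=0) = 1/4 + 1/24 + 1/12 = 3/8
  P(Y=1) = 1/12 + 1/4 + 1/24 = 3/8
  P(Y=2) = 1/24 + 0 + 5/24 = 1/4
H(X|Y) = Σ_y P(y)·H(X|Y=y):
  Y=0: P(Y=0) = 3/8, P(X|Y=0) = (2/3, 1/9, 2/9) → H(X|Y=0) = 1.2244
  Y=1: P(Y=1) = 3/8, P(X|Y=1) = (2/9, 2/3, 1/9) → H(X|Y=1) = 1.2244
  Y=2: P(Y=2) = 1/4, P(X|Y=2) = (1/6, 0, 5/6) → H(X|Y=2) = 0.6500
H(X|Y) = (3/8)·1.2244 + (3/8)·1.2244 + (1/4)·0.6500 = 1.0808 bits

I(X;Y) = H(X) - H(X|Y) = 1.5774 - 1.0808 = 0.4966 bits

Cross-check via I(X;Y) = H(X) + H(Y) - H(X,Y): computing H(Y) from the column sums and H(X,Y) from the 9 cells in the same way gives H(Y) = 1.5613 bits and H(X,Y) = 2.6421 bits, so
I(X;Y) = 1.5774 + 1.5613 - 2.6421 = 0.4966 bits ✓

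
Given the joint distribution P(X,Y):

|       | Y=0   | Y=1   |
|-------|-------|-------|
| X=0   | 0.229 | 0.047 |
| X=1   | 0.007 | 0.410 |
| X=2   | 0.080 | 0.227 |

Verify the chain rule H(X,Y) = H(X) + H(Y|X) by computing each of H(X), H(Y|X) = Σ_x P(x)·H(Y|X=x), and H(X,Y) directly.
H(X) = 1.5618 bits, H(Y|X) = 0.4871 bits, H(X,Y) = 2.0489 bits

Marginal of X (row sums):
  P(X=0) = 0.229 + 0.047 = 0.276
  P(X=1) = 0.007 + 0.410 = 0.417
  P(X=2) = 0.080 + 0.227 = 0.307
H(X) = -[0.276·log₂(0.276) + 0.417·log₂(0.417) + 0.307·log₂(0.307)]
  = 0.5126 + 0.5262 + 0.5230 = 1.5618 bits

H(Y|X) = Σ_x P(x)·H(Y|X=x):
  X=0: P(X=0) = 0.276, P(Y|X=0) = (229/276, 47/276) → H(Y|X=0) = 0.6584
  X=1: P(X=1) = 0.417, P(Y|X=1) = (7/417, 410/417) → H(Y|X=1) = 0.1230
  X=2: P(X=2) = 0.307, P(Y|X=2) = (80/307, 227/307) → H(Y|X=2) = 0.8276
H(Y|X) = 0.276·0.6584 + 0.417·0.1230 + 0.307·0.8276 = 0.4871 bits

H(X,Y) = -Σ_{x,y} P(x,y) log₂ P(x,y). Per-cell terms -P(x,y)·log₂P(x,y):
  X=0: 0.4870, 0.2073
  X=1: 0.0501, 0.5274
  X=2: 0.2915, 0.4856
Sum of the 6 terms: H(X,Y) = 2.0489 bits

Chain rule check:
  H(X) + H(Y|X) = 1.5618 + 0.4871 = 2.0489 bits
  H(X,Y) = 2.0489 bits
✓ Chain rule verified.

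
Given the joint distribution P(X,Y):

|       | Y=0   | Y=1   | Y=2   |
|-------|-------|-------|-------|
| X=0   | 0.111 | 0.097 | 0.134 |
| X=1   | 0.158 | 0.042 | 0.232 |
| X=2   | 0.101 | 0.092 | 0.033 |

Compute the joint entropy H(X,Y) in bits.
2.9819 bits

H(X,Y) = -Σ_{x,y} P(x,y) log₂ P(x,y). Per-cell terms -P(x,y)·log₂P(x,y):
  X=0: 0.35202, 0.32649, 0.38856
  X=1: 0.42060, 0.19209, 0.48901
  X=2: 0.33406, 0.31668, 0.16241
Sum of the 9 terms: H(X,Y) = 2.9819 bits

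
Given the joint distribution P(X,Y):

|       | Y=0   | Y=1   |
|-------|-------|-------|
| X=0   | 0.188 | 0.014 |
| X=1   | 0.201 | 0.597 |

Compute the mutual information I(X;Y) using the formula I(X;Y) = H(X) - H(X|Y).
0.2410 bits

I(X;Y) = H(X) - H(X|Y)

Marginal of X (row sums):
  P(X=0) = 0.188 + 0.014 = 0.202
  P(X=1) = 0.201 + 0.597 = 0.798
H(X) = -[0.202·log₂(0.202) + 0.798·log₂(0.798)]
  = 0.4661 + 0.2598 = 0.7259 bits

Marginal of Y (column sums):
  P(Y=0) = 0.188 + 0.201 = 0.389
  P(Y=1) = 0.014 + 0.597 = 0.611
H(X|Y) = Σ_y P(y)·H(X|Y=y):
  Y=0: P(Y=0) = 0.389, P(X|Y=0) = (188/389, 201/389) → H(X|Y=0) = 0.9992
  Y=1: P(Y=1) = 0.611, P(X|Y=1) = (14/611, 597/611) → H(X|Y=1) = 0.1575
H(X|Y) = 0.389·0.9992 + 0.611·0.1575 = 0.4849 bits

I(X;Y) = H(X) - H(X|Y) = 0.7259 - 0.4849 = 0.2410 bits

Cross-check via I(X;Y) = H(X) + H(Y) - H(X,Y): computing H(Y) from the column sums and H(X,Y) from the 4 cells in the same way gives H(Y) = 0.9642 bits and H(X,Y) = 1.4491 bits, so
I(X;Y) = 0.7259 + 0.9642 - 1.4491 = 0.2410 bits ✓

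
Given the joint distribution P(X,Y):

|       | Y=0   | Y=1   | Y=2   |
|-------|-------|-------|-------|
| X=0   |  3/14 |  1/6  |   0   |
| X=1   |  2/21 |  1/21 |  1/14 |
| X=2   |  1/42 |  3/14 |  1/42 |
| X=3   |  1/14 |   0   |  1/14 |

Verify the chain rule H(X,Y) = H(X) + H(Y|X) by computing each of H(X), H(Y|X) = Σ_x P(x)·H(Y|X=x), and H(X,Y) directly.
H(X) = 1.9139 bits, H(Y|X) = 1.0742 bits, H(X,Y) = 2.9882 bits

Marginal of X (row sums):
  P(X=0) = 3/14 + 1/6 + 0 = 8/21
  P(X=1) = 2/21 + 1/21 + 1/14 = 3/14
  P(X=2) = 1/42 + 3/14 + 1/42 = 11/42
  P(X=3) = 1/14 + 0 + 1/14 = 1/7
H(X) = -[(8/21)·log₂(8/21) + (3/14)·log₂(3/14) + (11/42)·log₂(11/42) + (1/7)·log₂(1/7)]
  = 0.53041 + 0.47623 + 0.50623 + 0.40105 = 1.9139 bits

H(Y|X) = Σ_x P(x)·H(Y|X=x):
  X=0: P(X=0) = 8/21, P(Y|X=0) = (9/16, 7/16, 0) → H(Y|X=0) = 0.98870
  X=1: P(X=1) = 3/14, P(Y|X=1) = (4/9, 2/9, 1/3) → H(Y|X=1) = 1.53049
  X=2: P(X=2) = 11/42, P(Y|X=2) = (1/11, 9/11, 1/11) → H(Y|X=2) = 0.86586
  X=3: P(X=3) = 1/7, P(Y|X=3) = (1/2, 0, 1/2) → H(Y|X=3) = 1.00000
H(Y|X) = (8/21)·0.98870 + (3/14)·1.53049 + (11/42)·0.86586 + (1/7)·1.00000 = 1.0742 bits

H(X,Y) = -Σ_{x,y} P(x,y) log₂ P(x,y). Per-cell terms -P(x,y)·log₂P(x,y):
  X=0: 0.47623, 0.43083, 0.00000
  X=1: 0.32308, 0.20916, 0.27195
  X=2: 0.12839, 0.47623, 0.12839
  X=3: 0.27195, 0.00000, 0.27195
  (cells with P = 0 contribute 0)
Sum of the 12 terms: H(X,Y) = 2.9882 bits

Chain rule check:
  H(X) + H(Y|X) = 1.9139 + 1.0742 = 2.9881 bits
  H(X,Y) = 2.9882 bits
✓ Chain rule verified (Δ = 0.0001 is 4-dp rounding noise: each of the three values was rounded independently).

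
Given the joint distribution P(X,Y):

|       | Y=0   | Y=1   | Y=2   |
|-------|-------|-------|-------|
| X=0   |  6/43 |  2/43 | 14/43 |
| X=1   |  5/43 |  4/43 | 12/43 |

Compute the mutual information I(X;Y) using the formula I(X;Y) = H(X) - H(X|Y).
0.0151 bits

I(X;Y) = H(X) - H(X|Y)

Marginal of X (row sums):
  P(X=0) = 6/43 + 2/43 + 14/43 = 22/43
  P(X=1) = 5/43 + 4/43 + 12/43 = 21/43
H(X) = -[(22/43)·log₂(22/43) + (21/43)·log₂(21/43)]
  = 0.49466 + 0.50495 = 0.9996 bits

Marginal of Y (column sums):
  P(Y=0) = 6/43 + 5/43 = 11/43
  P(Y=1) = 2/43 + 4/43 = 6/43
  P(Y=2) = 14/43 + 12/43 = 26/43
H(X|Y) = Σ_y P(y)·H(X|Y=y):
  Y=0: P(Y=0) = 11/43, P(X|Y=0) = (6/11, 5/11) → H(X|Y=0) = 0.99403
  Y=1: P(Y=1) = 6/43, P(X|Y=1) = (1/3, 2/3) → H(X|Y=1) = 0.91830
  Y=2: P(Y=2) = 26/43, P(X|Y=2) = (7/13, 6/13) → H(X|Y=2) = 0.99573
H(X|Y) = (11/43)·0.99403 + (6/43)·0.91830 + (26/43)·0.99573 = 0.9845 bits

I(X;Y) = H(X) - H(X|Y) = 0.9996 - 0.9845 = 0.0151 bits

Cross-check via I(X;Y) = H(X) + H(Y) - H(X,Y): computing H(Y) from the column sums and H(X,Y) from the 6 cells in the same way gives H(Y) = 1.3385 bits and H(X,Y) = 2.3230 bits, so
I(X;Y) = 0.9996 + 1.3385 - 2.3230 = 0.0151 bits ✓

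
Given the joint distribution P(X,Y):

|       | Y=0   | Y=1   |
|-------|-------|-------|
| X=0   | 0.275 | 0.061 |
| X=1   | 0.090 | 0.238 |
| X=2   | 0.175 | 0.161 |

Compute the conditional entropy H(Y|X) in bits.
0.8433 bits

H(Y|X) = H(X,Y) - H(X)

H(X,Y) = -Σ_{x,y} P(x,y) log₂ P(x,y). Per-cell terms -P(x,y)·log₂P(x,y):
  X=0: 0.512187, 0.246138
  X=1: 0.312654, 0.492890
  X=2: 0.440050, 0.424214
Sum of the 6 terms: H(X,Y) = 2.42813 bits

Marginal of X (row sums):
  P(X=0) = 0.275 + 0.061 = 0.336
  P(X=1) = 0.090 + 0.238 = 0.328
  P(X=2) = 0.175 + 0.161 = 0.336
H(X) = -[0.336·log₂(0.336) + 0.328·log₂(0.328) + 0.336·log₂(0.336)]
  = 0.528685 + 0.527500 + 0.528685 = 1.58487 bits

H(Y|X) = H(X,Y) - H(X) = 2.42813 - 1.58487 = 0.8433 bits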